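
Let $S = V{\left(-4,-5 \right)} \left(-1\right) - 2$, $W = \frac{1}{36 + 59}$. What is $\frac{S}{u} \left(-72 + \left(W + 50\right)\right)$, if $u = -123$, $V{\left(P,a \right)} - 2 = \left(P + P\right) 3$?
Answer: $\frac{8356}{2337} \approx 3.5755$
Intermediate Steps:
$V{\left(P,a \right)} = 2 + 6 P$ ($V{\left(P,a \right)} = 2 + \left(P + P\right) 3 = 2 + 2 P 3 = 2 + 6 P$)
$W = \frac{1}{95} \approx 0.010526$
$S = 20$ ($S = \left(2 + 6 \left(-4\right)\right) \left(-1\right) - 2 = \left(2 - 24\right) \left(-1\right) - 2 = \left(-22\right) \left(-1\right) - 2 = 22 - 2 = 20$)
$\frac{S}{u} \left(-72 + \left(W + 50\right)\right) = \frac{20}{-123} \left(-72 + \left(\frac{1}{95} + 50\right)\right) = 20 \left(- \frac{1}{123}\right) \left(-72 + \frac{4751}{95}\right) = \left(- \frac{20}{123}\right) \left(- \frac{2089}{95}\right) = \frac{8356}{2337}$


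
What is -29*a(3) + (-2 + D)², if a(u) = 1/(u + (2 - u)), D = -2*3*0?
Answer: -21/2 ≈ -10.500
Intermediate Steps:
D = 0 (D = -1*6*0 = -6*0 = 0)
a(u) = ½ (a(u) = 1/2 = ½)
-29*a(3) + (-2 + D)² = -29*½ + (-2 + 0)² = -29/2 + (-2)² = -29/2 + 4 = -21/2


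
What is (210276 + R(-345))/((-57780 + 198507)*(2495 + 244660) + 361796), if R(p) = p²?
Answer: 329301/34781743481 ≈ 9.4676e-6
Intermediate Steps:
(210276 + R(-345))/((-57780 + 198507)*(2495 + 244660) + 361796) = (210276 + (-345)²)/((-57780 + 198507)*(2495 + 244660) + 361796) = (210276 + 119025)/(140727*247155 + 361796) = 329301/(34781381685 + 361796) = 329301/34781743481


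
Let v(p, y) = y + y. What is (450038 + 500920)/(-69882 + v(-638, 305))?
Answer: -475479/34636 ≈ -13.728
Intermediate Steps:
v(p, y) = 2*y
(450038 + 500920)/(-69882 + v(-638, 305)) = (450038 + 500920)/(-69882 + 2*305) = 950958/(-69882 + 610) = 950958/(-69272) = 950958*(-1/69272) = -475479/34636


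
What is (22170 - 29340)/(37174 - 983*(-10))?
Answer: -1195/7834 ≈ -0.15254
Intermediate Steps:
(22170 - 29340)/(37174 - 983*(-10)) = -7170/(37174 - 1*(-9830)) = -7170/(37174 + 9830) = -7170/47004 = -7170*1/47004 = -1195/7834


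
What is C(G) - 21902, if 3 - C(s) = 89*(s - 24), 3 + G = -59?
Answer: -14245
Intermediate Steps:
G = -62 (G = -3 - 59 = -62)
C(s) = 2139 - 89*s (C(s) = 3 - 89*(s - 24) = 3 - 89*(-24 + s) = 3 - (-2136 + 89*s) = 3 + (2136 - 89*s) = 2139 - 89*s)
C(G) - 21902 = (2139 - 89*(-62)) - 21902 = (2139 + 5518) - 21902 = 7657 - 21902 = -14245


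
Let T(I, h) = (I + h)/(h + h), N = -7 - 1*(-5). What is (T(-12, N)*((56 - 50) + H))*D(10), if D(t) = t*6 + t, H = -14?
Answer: -1960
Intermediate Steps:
N = -2 (N = -7 + 5 = -2)
D(t) = 7*t (D(t) = 6*t + t = 7*t)
T(I, h) = (I + h)/(2*h) (T(I, h) = (I + h)/((2*h)) = (I + h)*(1/(2*h)) = (I + h)/(2*h))
(T(-12, N)*((56 - 50) + H))*D(10) = (((½)*(-12 - 2)/(-2))*((56 - 50) - 14))*(7*10) = (((½)*(-½)*(-14))*(6 - 14))*70 = ((7/2)*(-8))*70 = -28*70 = -1960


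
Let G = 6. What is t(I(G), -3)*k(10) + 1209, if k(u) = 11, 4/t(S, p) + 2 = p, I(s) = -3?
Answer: 6001/5 ≈ 1200.2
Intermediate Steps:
t(S, p) = 4/(-2 + p)
t(I(G), -3)*k(10) + 1209 = (4/(-2 - 3))*11 + 1209 = (4/(-5))*11 + 1209 = (4*(-⅕))*11 + 1209 = -⅘*11 + 1209 = -44/5 + 1209 = 6001/5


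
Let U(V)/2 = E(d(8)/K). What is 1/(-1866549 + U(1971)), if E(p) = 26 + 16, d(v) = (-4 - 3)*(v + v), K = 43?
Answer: -1/1866465 ≈ -5.3577e-7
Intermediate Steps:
d(v) = -14*v
E(p) = 42
U(V) = 84 (U(V) = 2*42 = 84)
1/(-1866549 + U(1971)) = 1/(-1866549 + 84) = 1/(-1866465) = -1/1866465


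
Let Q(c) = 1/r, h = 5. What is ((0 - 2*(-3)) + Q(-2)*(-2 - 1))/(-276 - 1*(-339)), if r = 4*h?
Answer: 13/140 ≈ 0.092857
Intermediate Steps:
r = 20 (r = 4*5 = 20)
Q(c) = 1/20
((0 - 2*(-3)) + Q(-2)*(-2 - 1))/(-276 - 1*(-339)) = ((0 - 2*(-3)) + (-2 - 1)/20)/(-276 - 1*(-339)) = ((0 + 6) + (1/20)*(-3))/(-276 + 339) = (6 - 3/20)/63 = (117/20)*(1/63) = 13/140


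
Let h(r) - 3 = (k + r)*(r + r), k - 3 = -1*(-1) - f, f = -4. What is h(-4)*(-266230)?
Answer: 7720670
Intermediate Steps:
k = 8 (k = 3 + (-1*(-1) - 1*(-4)) = 3 + (1 + 4) = 3 + 5 = 8)
h(r) = 3 + 2*r*(8 + r) (h(r) = 3 + (8 + r)*(r + r) = 3 + (8 + r)*(2*r) = 3 + 2*r*(8 + r))
h(-4)*(-266230) = (3 + 2*(-4)**2 + 16*(-4))*(-266230) = (3 + 2*16 - 64)*(-266230) = (3 + 32 - 64)*(-266230) = -29*(-266230) = 7720670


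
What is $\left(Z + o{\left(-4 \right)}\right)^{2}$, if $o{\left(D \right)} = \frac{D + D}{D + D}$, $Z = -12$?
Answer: $121$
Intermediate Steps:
$o{\left(D \right)} = 1$ ($o{\left(D \right)} = \frac{2 D}{2 D} = 2 D \frac{1}{2 D} = 1$)
$\left(Z + o{\left(-4 \right)}\right)^{2} = \left(-12 + 1\right)^{2} = \left(-11\right)^{2} = 121$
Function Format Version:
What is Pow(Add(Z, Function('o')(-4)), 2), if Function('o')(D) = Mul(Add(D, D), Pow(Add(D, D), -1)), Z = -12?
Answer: 121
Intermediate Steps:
Function('o')(D) = 1 (Function('o')(D) = Mul(Mul(2, D), Pow(Mul(2, D), -1)) = Mul(Mul(2, D), Mul(Rational(1, 2), Pow(D, -1))) = 1)
Pow(Add(Z, Function('o')(-4)), 2) = Pow(Add(-12, 1), 2) = Pow(-11, 2) = 121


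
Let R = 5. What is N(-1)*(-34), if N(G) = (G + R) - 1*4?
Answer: 0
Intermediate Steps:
N(G) = 1 + G (N(G) = (G + 5) - 1*4 = (5 + G) - 4 = 1 + G)
N(-1)*(-34) = (1 - 1)*(-34) = 0*(-34) = 0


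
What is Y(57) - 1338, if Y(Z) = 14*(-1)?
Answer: -1352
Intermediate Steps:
Y(Z) = -14
Y(57) - 1338 = -14 - 1338 = -1352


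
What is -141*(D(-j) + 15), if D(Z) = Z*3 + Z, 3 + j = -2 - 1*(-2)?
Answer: -3807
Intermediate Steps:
j = -3 (j = -3 + (-2 - 1*(-2)) = -3 + (-2 + 2) = -3 + 0 = -3)
D(Z) = 4*Z (D(Z) = 3*Z + Z = 4*Z)
-141*(D(-j) + 15) = -141*(4*(-1*(-3)) + 15) = -141*(4*3 + 15) = -141*(12 + 15) = -141*27 = -3807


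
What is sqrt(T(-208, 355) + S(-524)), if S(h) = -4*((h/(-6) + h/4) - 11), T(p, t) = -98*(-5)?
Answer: sqrt(6378)/3 ≈ 26.621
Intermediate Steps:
T(p, t) = 490
S(h) = 44 - h/3 (S(h) = -4*((h*(-1/6) + h*(1/4)) - 11) = -4*((-h/6 + h/4) - 11) = -4*(h/12 - 11) = -4*(-11 + h/12) = 44 - h/3)
sqrt(T(-208, 355) + S(-524)) = sqrt(490 + (44 - 1/3*(-524))) = sqrt(490 + (44 + 524/3)) = sqrt(490 + 656/3) = sqrt(2126/3) = sqrt(6378)/3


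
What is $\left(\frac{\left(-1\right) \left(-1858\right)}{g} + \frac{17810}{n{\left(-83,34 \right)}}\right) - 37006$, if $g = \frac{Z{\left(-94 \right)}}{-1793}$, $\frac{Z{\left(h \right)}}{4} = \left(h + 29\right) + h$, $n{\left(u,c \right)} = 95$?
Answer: $- \frac{190809293}{6042} \approx -31581.0$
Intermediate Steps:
$Z{\left(h \right)} = 116 + 8 h$ ($Z{\left(h \right)} = 4 \left(\left(h + 29\right) + h\right) = 4 \left(\left(29 + h\right) + h\right) = 4 \left(29 + 2 h\right) = 116 + 8 h$)
$g = \frac{636}{1793}$ ($g = \frac{116 + 8 \left(-94\right)}{-1793} = \left(116 - 752\right) \left(- \frac{1}{1793}\right) = \left(-636\right) \left(- \frac{1}{1793}\right) = \frac{636}{1793} \approx 0.35471$)
$\left(\frac{\left(-1\right) \left(-1858\right)}{g} + \frac{17810}{n{\left(-83,34 \right)}}\right) - 37006 = \left(\frac{\left(-1\right) \left(-1858\right)}{\frac{636}{1793}} + \frac{17810}{95}\right) - 37006 = \left(1858 \cdot \frac{1793}{636} + 17810 \cdot \frac{1}{95}\right) - 37006 = \left(\frac{1665697}{318} + \frac{3562}{19}\right) - 37006 = \frac{32780959}{6042} - 37006 = - \frac{190809293}{6042}$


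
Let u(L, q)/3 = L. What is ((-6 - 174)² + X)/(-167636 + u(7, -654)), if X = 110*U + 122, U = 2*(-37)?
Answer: -24382/167615 ≈ -0.14546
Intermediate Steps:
u(L, q) = 3*L
U = -74
X = -8018 (X = 110*(-74) + 122 = -8140 + 122 = -8018)
((-6 - 174)² + X)/(-167636 + u(7, -654)) = ((-6 - 174)² - 8018)/(-167636 + 3*7) = ((-180)² - 8018)/(-167636 + 21) = (32400 - 8018)/(-167615) = 24382*(-1/167615) = -24382/167615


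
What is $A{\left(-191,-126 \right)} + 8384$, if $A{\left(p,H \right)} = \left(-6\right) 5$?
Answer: $8354$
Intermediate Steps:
$A{\left(p,H \right)} = -30$
$A{\left(-191,-126 \right)} + 8384 = -30 + 8384 = 8354$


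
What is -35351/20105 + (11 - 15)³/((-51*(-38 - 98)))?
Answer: -30810157/17431035 ≈ -1.7675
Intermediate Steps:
-35351/20105 + (11 - 15)³/((-51*(-38 - 98))) = -35351*1/20105 + (-4)³/((-51*(-136))) = -35351/20105 - 64/6936 = -35351/20105 - 64*1/6936 = -35351/20105 - 8/867 = -30810157/17431035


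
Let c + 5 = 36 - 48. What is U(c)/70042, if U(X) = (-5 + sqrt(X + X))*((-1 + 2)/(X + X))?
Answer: 5/2381428 - I*sqrt(34)/2381428 ≈ 2.0996e-6 - 2.4485e-6*I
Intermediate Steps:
c = -17 (c = -5 + (36 - 48) = -5 - 12 = -17)
U(X) = (-5 + sqrt(2)*sqrt(X))/(2*X) (U(X) = (-5 + sqrt(2*X))*(1/(2*X)) = (-5 + sqrt(2)*sqrt(X))*(1*(1/(2*X))) = (-5 + sqrt(2)*sqrt(X))*(1/(2*X)) = (-5 + sqrt(2)*sqrt(X))/(2*X))
U(c)/70042 = (-5/2/(-17) + sqrt(2)/(2*sqrt(-17)))/70042 = (-5/2*(-1/17) + sqrt(2)*(-I*sqrt(17)/17)/2)*(1/70042) = (5/34 - I*sqrt(34)/34)*(1/70042) = 5/2381428 - I*sqrt(34)/2381428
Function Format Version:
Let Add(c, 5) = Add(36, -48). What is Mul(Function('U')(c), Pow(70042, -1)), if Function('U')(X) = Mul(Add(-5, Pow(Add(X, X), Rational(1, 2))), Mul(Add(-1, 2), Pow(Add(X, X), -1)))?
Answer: Add(Rational(5, 2381428), Mul(Rational(-1, 2381428), I, Pow(34, Rational(1, 2)))) ≈ Add(2.0996e-6, Mul(-2.4485e-6, I))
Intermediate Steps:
c = -17 (c = Add(-5, Add(36, -48)) = Add(-5, -12) = -17)
Function('U')(X) = Mul(Rational(1, 2), Pow(X, -1), Add(-5, Mul(Pow(2, Rational(1, 2)), Pow(X, Rational(1, 2))))) (Function('U')(X) = Mul(Add(-5, Pow(Mul(2, X), Rational(1, 2))), Mul(1, Pow(Mul(2, X), -1))) = Mul(Add(-5, Mul(Pow(2, Rational(1, 2)), Pow(X, Rational(1, 2)))), Mul(1, Mul(Rational(1, 2), Pow(X, -1)))) = Mul(Add(-5, Mul(Pow(2, Rational(1, 2)), Pow(X, Rational(1, 2)))), Mul(Rational(1, 2), Pow(X, -1))) = Mul(Rational(1, 2), Pow(X, -1), Add(-5, Mul(Pow(2, Rational(1, 2)), Pow(X, Rational(1, 2))))))
Mul(Function('U')(c), Pow(70042, -1)) = Mul(Add(Mul(Rational(-5, 2), Pow(-17, -1)), Mul(Rational(1, 2), Pow(2, Rational(1, 2)), Pow(-17, Rational(-1, 2)))), Pow(70042, -1)) = Mul(Add(Mul(Rational(-5, 2), Rational(-1, 17)), Mul(Rational(1, 2), Pow(2, Rational(1, 2)), Mul(Rational(-1, 17), I, Pow(17, Rational(1, 2))))), Rational(1, 70042)) = Mul(Add(Rational(5, 34), Mul(Rational(-1, 34), I, Pow(34, Rational(1, 2)))), Rational(1, 70042)) = Add(Rational(5, 2381428), Mul(Rational(-1, 2381428), I, Pow(34, Rational(1, 2))))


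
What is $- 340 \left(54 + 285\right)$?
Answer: $-115260$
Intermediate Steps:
$- 340 \left(54 + 285\right) = \left(-340\right) 339 = -115260$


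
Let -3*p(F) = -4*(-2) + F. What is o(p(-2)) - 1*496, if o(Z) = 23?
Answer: -473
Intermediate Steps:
p(F) = -8/3 - F/3 (p(F) = -(-4*(-2) + F)/3 = -(8 + F)/3 = -8/3 - F/3)
o(p(-2)) - 1*496 = 23 - 1*496 = 23 - 496 = -473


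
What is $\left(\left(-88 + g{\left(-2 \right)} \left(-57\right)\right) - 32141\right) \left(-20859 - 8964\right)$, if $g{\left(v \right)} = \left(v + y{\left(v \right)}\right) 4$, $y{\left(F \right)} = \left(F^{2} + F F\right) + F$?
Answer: $988364043$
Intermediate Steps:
$y{\left(F \right)} = F + 2 F^{2}$ ($y{\left(F \right)} = \left(F^{2} + F^{2}\right) + F = 2 F^{2} + F = F + 2 F^{2}$)
$g{\left(v \right)} = 4 v + 4 v \left(1 + 2 v\right)$ ($g{\left(v \right)} = \left(v + v \left(1 + 2 v\right)\right) 4 = 4 v + 4 v \left(1 + 2 v\right)$)
$\left(\left(-88 + g{\left(-2 \right)} \left(-57\right)\right) - 32141\right) \left(-20859 - 8964\right) = \left(\left(-88 + 8 \left(-2\right) \left(1 - 2\right) \left(-57\right)\right) - 32141\right) \left(-20859 - 8964\right) = \left(\left(-88 + 8 \left(-2\right) \left(-1\right) \left(-57\right)\right) - 32141\right) \left(-29823\right) = \left(\left(-88 + 16 \left(-57\right)\right) - 32141\right) \left(-29823\right) = \left(\left(-88 - 912\right) - 32141\right) \left(-29823\right) = \left(-1000 - 32141\right) \left(-29823\right) = \left(-33141\right) \left(-29823\right) = 988364043$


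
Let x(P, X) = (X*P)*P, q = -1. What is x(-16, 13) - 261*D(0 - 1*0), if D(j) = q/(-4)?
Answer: 13051/4 ≈ 3262.8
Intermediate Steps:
D(j) = ¼ (D(j) = -1/(-4) = -1*(-¼) = ¼)
x(P, X) = X*P² (x(P, X) = (P*X)*P = X*P²)
x(-16, 13) - 261*D(0 - 1*0) = 13*(-16)² - 261/4 = 13*256 - 1*261/4 = 3328 - 261/4 = 13051/4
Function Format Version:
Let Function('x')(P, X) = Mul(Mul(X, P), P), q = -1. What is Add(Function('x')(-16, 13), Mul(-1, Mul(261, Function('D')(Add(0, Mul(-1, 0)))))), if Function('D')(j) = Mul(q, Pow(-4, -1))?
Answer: Rational(13051, 4) ≈ 3262.8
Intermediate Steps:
Function('D')(j) = Rational(1, 4) (Function('D')(j) = Mul(-1, Pow(-4, -1)) = Mul(-1, Rational(-1, 4)) = Rational(1, 4))
Function('x')(P, X) = Mul(X, Pow(P, 2)) (Function('x')(P, X) = Mul(Mul(P, X), P) = Mul(X, Pow(P, 2)))
Add(Function('x')(-16, 13), Mul(-1, Mul(261, Function('D')(Add(0, Mul(-1, 0)))))) = Add(Mul(13, Pow(-16, 2)), Mul(-1, Mul(261, Rational(1, 4)))) = Add(Mul(13, 256), Mul(-1, Rational(261, 4))) = Add(3328, Rational(-261, 4)) = Rational(13051, 4)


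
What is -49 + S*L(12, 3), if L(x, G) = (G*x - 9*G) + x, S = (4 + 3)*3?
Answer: 392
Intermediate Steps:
S = 21 (S = 7*3 = 21)
L(x, G) = x - 9*G + G*x (L(x, G) = (-9*G + G*x) + x = x - 9*G + G*x)
-49 + S*L(12, 3) = -49 + 21*(12 - 9*3 + 3*12) = -49 + 21*(12 - 27 + 36) = -49 + 21*21 = -49 + 441 = 392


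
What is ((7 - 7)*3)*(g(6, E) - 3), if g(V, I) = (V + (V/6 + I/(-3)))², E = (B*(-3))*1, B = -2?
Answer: 0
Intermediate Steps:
E = 6 (E = -2*(-3)*1 = 6*1 = 6)
g(V, I) = (-I/3 + 7*V/6)² (g(V, I) = (V + (V*(⅙) + I*(-⅓)))² = (V + (V/6 - I/3))² = (V + (-I/3 + V/6))² = (-I/3 + 7*V/6)²)
((7 - 7)*3)*(g(6, E) - 3) = ((7 - 7)*3)*((-7*6 + 2*6)²/36 - 3) = (0*3)*((-42 + 12)²/36 - 3) = 0*((1/36)*(-30)² - 3) = 0*((1/36)*900 - 3) = 0*(25 - 3) = 0*22 = 0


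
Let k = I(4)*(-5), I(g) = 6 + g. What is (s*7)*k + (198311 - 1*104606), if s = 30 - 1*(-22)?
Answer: 75505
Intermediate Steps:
s = 52 (s = 30 + 22 = 52)
k = -50 (k = (6 + 4)*(-5) = 10*(-5) = -50)
(s*7)*k + (198311 - 1*104606) = (52*7)*(-50) + (198311 - 1*104606) = 364*(-50) + (198311 - 104606) = -18200 + 93705 = 75505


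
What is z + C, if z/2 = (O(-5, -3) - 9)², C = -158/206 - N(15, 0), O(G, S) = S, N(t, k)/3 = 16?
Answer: 24641/103 ≈ 239.23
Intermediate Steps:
N(t, k) = 48 (N(t, k) = 3*16 = 48)
C = -5023/103 (C = -158/206 - 1*48 = -158*1/206 - 48 = -79/103 - 48 = -5023/103 ≈ -48.767)
z = 288 (z = 2*(-3 - 9)² = 2*(-12)² = 2*144 = 288)
z + C = 288 - 5023/103 = 24641/103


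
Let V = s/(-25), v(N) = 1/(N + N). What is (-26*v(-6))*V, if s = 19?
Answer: -247/150 ≈ -1.6467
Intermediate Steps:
v(N) = 1/(2*N)
V = -19/25 (V = 19/(-25) = 19*(-1/25) = -19/25 ≈ -0.76000)
(-26*v(-6))*V = -13/(-6)*(-19/25) = -13*(-1)/6*(-19/25) = -26*(-1/12)*(-19/25) = (13/6)*(-19/25) = -247/150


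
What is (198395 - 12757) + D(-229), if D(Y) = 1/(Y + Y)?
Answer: 85022203/458 ≈ 1.8564e+5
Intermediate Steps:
D(Y) = 1/(2*Y)
(198395 - 12757) + D(-229) = (198395 - 12757) + (½)/(-229) = 185638 + (½)*(-1/229) = 185638 - 1/458 = 85022203/458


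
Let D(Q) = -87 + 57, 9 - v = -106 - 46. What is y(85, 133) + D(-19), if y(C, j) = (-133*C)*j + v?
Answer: -1503434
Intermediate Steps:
v = 161 (v = 9 - (-106 - 46) = 9 - 1*(-152) = 9 + 152 = 161)
y(C, j) = 161 - 133*C*j (y(C, j) = (-133*C)*j + 161 = -133*C*j + 161 = 161 - 133*C*j)
D(Q) = -30
y(85, 133) + D(-19) = (161 - 133*85*133) - 30 = (161 - 1503565) - 30 = -1503404 - 30 = -1503434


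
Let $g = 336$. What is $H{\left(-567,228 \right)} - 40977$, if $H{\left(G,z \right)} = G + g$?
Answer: $-41208$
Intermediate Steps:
$H{\left(G,z \right)} = 336 + G$ ($H{\left(G,z \right)} = G + 336 = 336 + G$)
$H{\left(-567,228 \right)} - 40977 = \left(336 - 567\right) - 40977 = -231 - 40977 = -41208$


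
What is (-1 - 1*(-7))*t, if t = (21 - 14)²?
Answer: 294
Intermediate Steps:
t = 49 (t = 7² = 49)
(-1 - 1*(-7))*t = (-1 - 1*(-7))*49 = (-1 + 7)*49 = 6*49 = 294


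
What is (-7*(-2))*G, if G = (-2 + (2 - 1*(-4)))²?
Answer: 224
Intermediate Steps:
G = 16 (G = (-2 + (2 + 4))² = (-2 + 6)² = 4² = 16)
(-7*(-2))*G = -7*(-2)*16 = 14*16 = 224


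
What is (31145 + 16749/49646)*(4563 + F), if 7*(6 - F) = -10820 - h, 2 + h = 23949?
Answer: 51605807359125/173761 ≈ 2.9699e+8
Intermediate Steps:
h = 23947 (h = -2 + 23949 = 23947)
F = 34809/7 (F = 6 - (-10820 - 1*23947)/7 = 6 - (-10820 - 23947)/7 = 6 - ⅐*(-34767) = 6 + 34767/7 = 34809/7 ≈ 4972.7)
(31145 + 16749/49646)*(4563 + F) = (31145 + 16749/49646)*(4563 + 34809/7) = (31145 + 16749*(1/49646))*(66750/7) = (31145 + 16749/49646)*(66750/7) = (1546241419/49646)*(66750/7) = 51605807359125/173761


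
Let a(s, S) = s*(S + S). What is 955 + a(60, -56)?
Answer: -5765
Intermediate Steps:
a(s, S) = 2*S*s (a(s, S) = s*(2*S) = 2*S*s)
955 + a(60, -56) = 955 + 2*(-56)*60 = 955 - 6720 = -5765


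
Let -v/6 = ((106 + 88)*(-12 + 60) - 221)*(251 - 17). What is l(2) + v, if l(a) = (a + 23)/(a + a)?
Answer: -51055031/4 ≈ -1.2764e+7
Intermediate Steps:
l(a) = (23 + a)/(2*a) (l(a) = (23 + a)/((2*a)) = (23 + a)*(1/(2*a)) = (23 + a)/(2*a))
v = -12763764 (v = -6*((106 + 88)*(-12 + 60) - 221)*(251 - 17) = -6*(194*48 - 221)*234 = -6*(9312 - 221)*234 = -54546*234 = -6*2127294 = -12763764)
l(2) + v = (1/2)*(23 + 2)/2 - 12763764 = (1/2)*(1/2)*25 - 12763764 = 25/4 - 12763764 = -51055031/4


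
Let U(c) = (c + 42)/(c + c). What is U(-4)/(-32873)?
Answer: 19/131492 ≈ 0.00014450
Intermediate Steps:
U(c) = (42 + c)/(2*c) (U(c) = (42 + c)/((2*c)) = (42 + c)*(1/(2*c)) = (42 + c)/(2*c))
U(-4)/(-32873) = ((½)*(42 - 4)/(-4))/(-32873) = ((½)*(-¼)*38)*(-1/32873) = -19/4*(-1/32873) = 19/131492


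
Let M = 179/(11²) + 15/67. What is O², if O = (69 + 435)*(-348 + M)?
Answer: 2002065708128338944/65723449 ≈ 3.0462e+10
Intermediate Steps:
M = 13808/8107 (M = 179/121 + 15*(1/67) = 179*(1/121) + 15/67 = 179/121 + 15/67 = 13808/8107 ≈ 1.7032)
O = -1414943712/8107 (O = (69 + 435)*(-348 + 13808/8107) = 504*(-2807428/8107) = -1414943712/8107 ≈ -1.7453e+5)
O² = (-1414943712/8107)² = 2002065708128338944/65723449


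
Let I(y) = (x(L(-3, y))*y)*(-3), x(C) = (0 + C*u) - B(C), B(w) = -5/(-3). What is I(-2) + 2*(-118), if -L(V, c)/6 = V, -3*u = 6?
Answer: -462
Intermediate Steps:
u = -2 (u = -⅓*6 = -2)
L(V, c) = -6*V
B(w) = 5/3 (B(w) = -5*(-⅓) = 5/3)
x(C) = -5/3 - 2*C (x(C) = (0 + C*(-2)) - 1*5/3 = (0 - 2*C) - 5/3 = -2*C - 5/3 = -5/3 - 2*C)
I(y) = 113*y (I(y) = ((-5/3 - (-12)*(-3))*y)*(-3) = ((-5/3 - 2*18)*y)*(-3) = ((-5/3 - 36)*y)*(-3) = -113*y/3*(-3) = 113*y)
I(-2) + 2*(-118) = 113*(-2) + 2*(-118) = -226 - 236 = -462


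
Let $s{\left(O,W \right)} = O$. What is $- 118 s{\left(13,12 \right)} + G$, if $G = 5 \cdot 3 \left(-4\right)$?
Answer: $-1594$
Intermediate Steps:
$G = -60$ ($G = 15 \left(-4\right) = -60$)
$- 118 s{\left(13,12 \right)} + G = \left(-118\right) 13 - 60 = -1534 - 60 = -1594$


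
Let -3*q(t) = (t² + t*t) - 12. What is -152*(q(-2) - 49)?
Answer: 21736/3 ≈ 7245.3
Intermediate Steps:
q(t) = 4 - 2*t²/3 (q(t) = -((t² + t*t) - 12)/3 = -((t² + t²) - 12)/3 = -(2*t² - 12)/3 = -(-12 + 2*t²)/3 = 4 - 2*t²/3)
-152*(q(-2) - 49) = -152*((4 - ⅔*(-2)²) - 49) = -152*((4 - ⅔*4) - 49) = -152*((4 - 8/3) - 49) = -152*(4/3 - 49) = -152*(-143/3) = 21736/3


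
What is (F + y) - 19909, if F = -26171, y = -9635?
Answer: -55715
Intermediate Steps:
(F + y) - 19909 = (-26171 - 9635) - 19909 = -35806 - 19909 = -55715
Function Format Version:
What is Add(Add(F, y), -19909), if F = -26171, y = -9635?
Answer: -55715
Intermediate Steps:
Add(Add(F, y), -19909) = Add(Add(-26171, -9635), -19909) = Add(-35806, -19909) = -55715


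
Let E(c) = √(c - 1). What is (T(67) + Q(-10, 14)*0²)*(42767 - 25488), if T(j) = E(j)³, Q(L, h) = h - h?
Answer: 1140414*√66 ≈ 9.2648e+6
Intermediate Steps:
E(c) = √(-1 + c)
Q(L, h) = 0
T(j) = (-1 + j)^(3/2) (T(j) = (√(-1 + j))³ = (-1 + j)^(3/2))
(T(67) + Q(-10, 14)*0²)*(42767 - 25488) = ((-1 + 67)^(3/2) + 0*0²)*(42767 - 25488) = (66^(3/2) + 0*0)*17279 = (66*√66 + 0)*17279 = (66*√66)*17279 = 1140414*√66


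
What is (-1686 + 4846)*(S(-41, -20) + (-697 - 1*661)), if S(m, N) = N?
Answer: -4354480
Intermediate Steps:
(-1686 + 4846)*(S(-41, -20) + (-697 - 1*661)) = (-1686 + 4846)*(-20 + (-697 - 1*661)) = 3160*(-20 + (-697 - 661)) = 3160*(-20 - 1358) = 3160*(-1378) = -4354480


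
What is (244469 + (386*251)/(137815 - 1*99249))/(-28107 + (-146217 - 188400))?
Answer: -785690695/1165734482 ≈ -0.67399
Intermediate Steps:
(244469 + (386*251)/(137815 - 1*99249))/(-28107 + (-146217 - 188400)) = (244469 + 96886/(137815 - 99249))/(-28107 - 334617) = (244469 + 96886/38566)/(-362724) = (244469 + 96886*(1/38566))*(-1/362724) = (244469 + 48443/19283)*(-1/362724) = (4714144170/19283)*(-1/362724) = -785690695/1165734482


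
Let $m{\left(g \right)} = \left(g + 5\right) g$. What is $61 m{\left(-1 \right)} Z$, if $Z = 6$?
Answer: $-1464$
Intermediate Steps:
$m{\left(g \right)} = g \left(5 + g\right)$ ($m{\left(g \right)} = \left(5 + g\right) g = g \left(5 + g\right)$)
$61 m{\left(-1 \right)} Z = 61 - (5 - 1) 6 = 61 \left(-1\right) 4 \cdot 6 = 61 \left(\left(-4\right) 6\right) = 61 \left(-24\right) = -1464$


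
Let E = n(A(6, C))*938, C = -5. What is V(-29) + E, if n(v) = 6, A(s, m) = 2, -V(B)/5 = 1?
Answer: 5623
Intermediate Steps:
V(B) = -5 (V(B) = -5*1 = -5)
E = 5628 (E = 6*938 = 5628)
V(-29) + E = -5 + 5628 = 5623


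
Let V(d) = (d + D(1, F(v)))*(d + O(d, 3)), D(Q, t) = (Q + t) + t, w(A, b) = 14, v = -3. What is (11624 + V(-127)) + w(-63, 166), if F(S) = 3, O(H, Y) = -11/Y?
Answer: 27318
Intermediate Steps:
D(Q, t) = Q + 2*t
V(d) = (7 + d)*(-11/3 + d) (V(d) = (d + (1 + 2*3))*(d - 11/3) = (d + (1 + 6))*(d - 11*1/3) = (d + 7)*(d - 11/3) = (7 + d)*(-11/3 + d))
(11624 + V(-127)) + w(-63, 166) = (11624 + (-77/3 + (-127)**2 + (10/3)*(-127))) + 14 = (11624 + (-77/3 + 16129 - 1270/3)) + 14 = (11624 + 15680) + 14 = 27304 + 14 = 27318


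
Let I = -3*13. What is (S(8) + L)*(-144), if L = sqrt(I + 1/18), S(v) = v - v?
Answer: -24*I*sqrt(1402) ≈ -898.64*I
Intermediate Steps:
I = -39
S(v) = 0
L = I*sqrt(1402)/6 (L = sqrt(-39 + 1/18) = sqrt(-701/18) = I*sqrt(1402)/6 ≈ 6.2405*I)
(S(8) + L)*(-144) = (0 + I*sqrt(1402)/6)*(-144) = (I*sqrt(1402)/6)*(-144) = -24*I*sqrt(1402)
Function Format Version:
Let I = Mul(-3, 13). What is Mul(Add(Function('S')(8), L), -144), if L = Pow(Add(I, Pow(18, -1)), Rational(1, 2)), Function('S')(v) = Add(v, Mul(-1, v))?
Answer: Mul(-24, I, Pow(1402, Rational(1, 2))) ≈ Mul(-898.64, I)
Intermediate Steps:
I = -39
Function('S')(v) = 0
L = Mul(Rational(1, 6), I, Pow(1402, Rational(1, 2))) (L = Pow(Add(-39, Pow(18, -1)), Rational(1, 2)) = Pow(Add(-39, Rational(1, 18)), Rational(1, 2)) = Pow(Rational(-701, 18), Rational(1, 2)) = Mul(Rational(1, 6), I, Pow(1402, Rational(1, 2))) ≈ Mul(6.2405, I))
Mul(Add(Function('S')(8), L), -144) = Mul(Add(0, Mul(Rational(1, 6), I, Pow(1402, Rational(1, 2)))), -144) = Mul(Mul(Rational(1, 6), I, Pow(1402, Rational(1, 2))), -144) = Mul(-24, I, Pow(1402, Rational(1, 2)))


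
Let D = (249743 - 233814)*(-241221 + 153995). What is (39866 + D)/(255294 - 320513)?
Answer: 1389383088/65219 ≈ 21303.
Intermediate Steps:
D = -1389422954 (D = 15929*(-87226) = -1389422954)
(39866 + D)/(255294 - 320513) = (39866 - 1389422954)/(255294 - 320513) = -1389383088/(-65219) = -1389383088*(-1/65219) = 1389383088/65219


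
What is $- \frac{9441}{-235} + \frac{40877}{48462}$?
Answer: $\frac{11393557}{277770} \approx 41.018$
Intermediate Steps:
$- \frac{9441}{-235} + \frac{40877}{48462} = \left(-9441\right) \left(- \frac{1}{235}\right) + 40877 \cdot \frac{1}{48462} = \frac{9441}{235} + \frac{997}{1182} = \frac{11393557}{277770}$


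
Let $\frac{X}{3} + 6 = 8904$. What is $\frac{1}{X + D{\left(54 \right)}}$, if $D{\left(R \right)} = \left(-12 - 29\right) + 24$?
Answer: $\frac{1}{26677} \approx 3.7486 \cdot 10^{-5}$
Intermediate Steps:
$X = 26694$ ($X = -18 + 3 \cdot 8904 = -18 + 26712 = 26694$)
$D{\left(R \right)} = -17$ ($D{\left(R \right)} = -41 + 24 = -17$)
$\frac{1}{X + D{\left(54 \right)}} = \frac{1}{26694 - 17} = \frac{1}{26677}$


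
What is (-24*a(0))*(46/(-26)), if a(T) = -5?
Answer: -2760/13 ≈ -212.31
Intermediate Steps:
(-24*a(0))*(46/(-26)) = (-24*(-5))*(46/(-26)) = 120*(46*(-1/26)) = 120*(-23/13) = -2760/13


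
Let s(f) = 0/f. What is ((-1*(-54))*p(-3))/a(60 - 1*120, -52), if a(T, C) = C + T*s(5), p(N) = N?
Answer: 81/26 ≈ 3.1154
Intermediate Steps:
s(f) = 0
a(T, C) = C (a(T, C) = C + T*0 = C + 0 = C)
((-1*(-54))*p(-3))/a(60 - 1*120, -52) = (-1*(-54)*(-3))/(-52) = (54*(-3))*(-1/52) = -162*(-1/52) = 81/26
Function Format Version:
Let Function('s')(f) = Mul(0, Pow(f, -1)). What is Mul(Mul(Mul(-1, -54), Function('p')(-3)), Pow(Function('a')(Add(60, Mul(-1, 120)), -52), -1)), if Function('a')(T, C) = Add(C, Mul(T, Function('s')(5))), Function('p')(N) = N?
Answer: Rational(81, 26) ≈ 3.1154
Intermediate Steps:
Function('s')(f) = 0
Function('a')(T, C) = C (Function('a')(T, C) = Add(C, Mul(T, 0)) = Add(C, 0) = C)
Mul(Mul(Mul(-1, -54), Function('p')(-3)), Pow(Function('a')(Add(60, Mul(-1, 120)), -52), -1)) = Mul(Mul(Mul(-1, -54), -3), Pow(-52, -1)) = Mul(Mul(54, -3), Rational(-1, 52)) = Mul(-162, Rational(-1, 52)) = Rational(81, 26)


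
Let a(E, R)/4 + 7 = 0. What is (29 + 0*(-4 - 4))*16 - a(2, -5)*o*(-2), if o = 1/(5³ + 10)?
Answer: 62584/135 ≈ 463.58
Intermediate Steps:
a(E, R) = -28 (a(E, R) = -28 + 4*0 = -28 + 0 = -28)
o = 1/135 (o = 1/(125 + 10) = 1/135 ≈ 0.0074074)
(29 + 0*(-4 - 4))*16 - a(2, -5)*o*(-2) = (29 + 0*(-4 - 4))*16 - (-28*1/135)*(-2) = (29 + 0*(-8))*16 - (-28)*(-2)/135 = (29 + 0)*16 - 1*56/135 = 29*16 - 56/135 = 464 - 56/135 = 62584/135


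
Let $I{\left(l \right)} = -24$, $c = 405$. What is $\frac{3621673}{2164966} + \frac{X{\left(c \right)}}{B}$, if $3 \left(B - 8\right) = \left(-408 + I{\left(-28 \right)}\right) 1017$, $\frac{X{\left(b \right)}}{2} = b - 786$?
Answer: $\frac{133001874553}{79259405260} \approx 1.6781$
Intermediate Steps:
$X{\left(b \right)} = -1572 + 2 b$ ($X{\left(b \right)} = 2 \left(b - 786\right) = 2 \left(-786 + b\right) = -1572 + 2 b$)
$B = -146440$ ($B = 8 + \frac{\left(-408 - 24\right) 1017}{3} = 8 + \frac{\left(-432\right) 1017}{3} = 8 + \frac{1}{3} \left(-439344\right) = 8 - 146448 = -146440$)
$\frac{3621673}{2164966} + \frac{X{\left(c \right)}}{B} = \frac{3621673}{2164966} + \frac{-1572 + 2 \cdot 405}{-146440} = 3621673 \cdot \frac{1}{2164966} + \left(-1572 + 810\right) \left(- \frac{1}{146440}\right) = \frac{3621673}{2164966} - - \frac{381}{73220} = \frac{3621673}{2164966} + \frac{381}{73220} = \frac{133001874553}{79259405260}$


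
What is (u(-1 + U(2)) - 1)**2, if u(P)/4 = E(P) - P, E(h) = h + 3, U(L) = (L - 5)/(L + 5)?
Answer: 121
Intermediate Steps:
U(L) = (-5 + L)/(5 + L)
E(h) = 3 + h
u(P) = 12 (u(P) = 4*((3 + P) - P) = 4*3 = 12)
(u(-1 + U(2)) - 1)**2 = (12 - 1)**2 = 11**2 = 121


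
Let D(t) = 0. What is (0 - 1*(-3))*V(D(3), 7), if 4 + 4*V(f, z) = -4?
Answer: -6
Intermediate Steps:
V(f, z) = -2 (V(f, z) = -1 + (¼)*(-4) = -1 - 1 = -2)
(0 - 1*(-3))*V(D(3), 7) = (0 - 1*(-3))*(-2) = (0 + 3)*(-2) = 3*(-2) = -6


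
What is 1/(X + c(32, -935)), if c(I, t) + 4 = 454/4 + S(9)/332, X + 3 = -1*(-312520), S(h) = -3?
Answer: 332/103791995 ≈ 3.1987e-6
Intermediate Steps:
X = 312517 (X = -3 - 1*(-312520) = -3 + 312520 = 312517)
c(I, t) = 36351/332 (c(I, t) = -4 + (454/4 - 3/332) = -4 + (454*(¼) - 3*1/332) = -4 + (227/2 - 3/332) = -4 + 37679/332 = 36351/332)
1/(X + c(32, -935)) = 1/(312517 + 36351/332) = 1/(103791995/332) = 332/103791995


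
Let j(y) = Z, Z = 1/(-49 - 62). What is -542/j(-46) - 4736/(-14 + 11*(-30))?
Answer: 2587558/43 ≈ 60176.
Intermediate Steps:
Z = -1/111 (Z = 1/(-111) = -1/111 ≈ -0.0090090)
j(y) = -1/111
-542/j(-46) - 4736/(-14 + 11*(-30)) = -542/(-1/111) - 4736/(-14 + 11*(-30)) = -542*(-111) - 4736/(-14 - 330) = 60162 - 4736/(-344) = 60162 - 4736*(-1/344) = 60162 + 592/43 = 2587558/43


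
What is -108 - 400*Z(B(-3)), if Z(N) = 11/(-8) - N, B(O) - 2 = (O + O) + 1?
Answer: -758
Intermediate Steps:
B(O) = 3 + 2*O (B(O) = 2 + ((O + O) + 1) = 2 + (2*O + 1) = 2 + (1 + 2*O) = 3 + 2*O)
Z(N) = -11/8 - N (Z(N) = 11*(-⅛) - N = -11/8 - N)
-108 - 400*Z(B(-3)) = -108 - 400*(-11/8 - (3 + 2*(-3))) = -108 - 400*(-11/8 - (3 - 6)) = -108 - 400*(-11/8 - 1*(-3)) = -108 - 400*(-11/8 + 3) = -108 - 400*13/8 = -108 - 650 = -758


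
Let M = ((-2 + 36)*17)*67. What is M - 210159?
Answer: -171433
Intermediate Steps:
M = 38726 (M = (34*17)*67 = 578*67 = 38726)
M - 210159 = 38726 - 210159 = -171433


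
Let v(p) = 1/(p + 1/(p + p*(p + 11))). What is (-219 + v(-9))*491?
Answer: -26250333/244 ≈ -1.0758e+5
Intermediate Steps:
v(p) = 1/(p + 1/(p + p*(11 + p)))
(-219 + v(-9))*491 = (-219 - 9*(12 - 9)/(1 + (-9)³ + 12*(-9)²))*491 = (-219 - 9*3/(1 - 729 + 12*81))*491 = (-219 - 9*3/(1 - 729 + 972))*491 = (-219 - 9*3/244)*491 = (-219 - 9*1/244*3)*491 = (-219 - 27/244)*491 = -53463/244*491 = -26250333/244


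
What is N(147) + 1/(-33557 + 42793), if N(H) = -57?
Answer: -526451/9236 ≈ -57.000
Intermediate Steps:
N(147) + 1/(-33557 + 42793) = -57 + 1/(-33557 + 42793) = -57 + 1/9236 = -526451/9236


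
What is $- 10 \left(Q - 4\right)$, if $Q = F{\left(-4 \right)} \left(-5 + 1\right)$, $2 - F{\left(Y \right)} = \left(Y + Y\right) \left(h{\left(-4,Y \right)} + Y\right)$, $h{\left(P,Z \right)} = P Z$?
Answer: $3960$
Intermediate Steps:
$F{\left(Y \right)} = 2 + 6 Y^{2}$ ($F{\left(Y \right)} = 2 - \left(Y + Y\right) \left(- 4 Y + Y\right) = 2 - 2 Y \left(- 3 Y\right) = 2 - - 6 Y^{2} = 2 + 6 Y^{2}$)
$Q = -392$ ($Q = \left(2 + 6 \left(-4\right)^{2}\right) \left(-5 + 1\right) = \left(2 + 6 \cdot 16\right) \left(-4\right) = \left(2 + 96\right) \left(-4\right) = 98 \left(-4\right) = -392$)
$- 10 \left(Q - 4\right) = - 10 \left(-392 - 4\right) = \left(-10\right) \left(-396\right) = 3960$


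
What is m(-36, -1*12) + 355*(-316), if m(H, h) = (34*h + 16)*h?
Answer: -107476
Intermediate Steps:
m(H, h) = h*(16 + 34*h) (m(H, h) = (16 + 34*h)*h = h*(16 + 34*h))
m(-36, -1*12) + 355*(-316) = 2*(-1*12)*(8 + 17*(-1*12)) + 355*(-316) = 2*(-12)*(8 + 17*(-12)) - 112180 = 2*(-12)*(8 - 204) - 112180 = 2*(-12)*(-196) - 112180 = 4704 - 112180 = -107476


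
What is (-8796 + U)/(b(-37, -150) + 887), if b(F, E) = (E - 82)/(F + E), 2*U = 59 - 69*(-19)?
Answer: -1516757/166101 ≈ -9.1315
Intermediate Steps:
U = 685 (U = (59 - 69*(-19))/2 = (59 + 1311)/2 = (1/2)*1370 = 685)
b(F, E) = (-82 + E)/(E + F)
(-8796 + U)/(b(-37, -150) + 887) = (-8796 + 685)/((-82 - 150)/(-150 - 37) + 887) = -8111/(-232/(-187) + 887) = -8111/(-1/187*(-232) + 887) = -8111/(232/187 + 887) = -8111/166101/187 = -8111*187/166101 = -1516757/166101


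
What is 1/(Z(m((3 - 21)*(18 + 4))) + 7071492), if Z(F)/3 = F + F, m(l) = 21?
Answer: 1/7071618 ≈ 1.4141e-7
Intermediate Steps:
Z(F) = 6*F (Z(F) = 3*(F + F) = 3*(2*F) = 6*F)
1/(Z(m((3 - 21)*(18 + 4))) + 7071492) = 1/(6*21 + 7071492) = 1/(126 + 7071492) = 1/7071618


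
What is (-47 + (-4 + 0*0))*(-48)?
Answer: 2448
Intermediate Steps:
(-47 + (-4 + 0*0))*(-48) = (-47 + (-4 + 0))*(-48) = (-47 - 4)*(-48) = -51*(-48) = 2448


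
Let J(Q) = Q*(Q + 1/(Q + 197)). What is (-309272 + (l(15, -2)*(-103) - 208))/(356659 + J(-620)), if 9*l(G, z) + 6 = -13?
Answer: -130818061/313468577 ≈ -0.41732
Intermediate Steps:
l(G, z) = -19/9 (l(G, z) = -2/3 + (1/9)*(-13) = -2/3 - 13/9 = -19/9)
J(Q) = Q*(Q + 1/(197 + Q))
(-309272 + (l(15, -2)*(-103) - 208))/(356659 + J(-620)) = (-309272 + (-19/9*(-103) - 208))/(356659 - 620*(1 + (-620)**2 + 197*(-620))/(197 - 620)) = (-309272 + (1957/9 - 208))/(356659 - 620*(1 + 384400 - 122140)/(-423)) = (-309272 + 85/9)/(356659 - 620*(-1/423)*262261) = -2783363/(9*(356659 + 162601820/423)) = -2783363/(9*313468577/423) = -2783363/9*423/313468577 = -130818061/313468577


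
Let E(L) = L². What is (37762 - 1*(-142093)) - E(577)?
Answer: -153074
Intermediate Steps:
(37762 - 1*(-142093)) - E(577) = (37762 - 1*(-142093)) - 1*577² = (37762 + 142093) - 1*332929 = 179855 - 332929 = -153074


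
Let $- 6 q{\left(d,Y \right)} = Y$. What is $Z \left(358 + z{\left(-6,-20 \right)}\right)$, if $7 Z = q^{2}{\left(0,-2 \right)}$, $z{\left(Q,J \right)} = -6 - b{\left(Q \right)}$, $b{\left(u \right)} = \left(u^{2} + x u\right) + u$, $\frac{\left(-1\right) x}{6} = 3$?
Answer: $\frac{214}{63} \approx 3.3968$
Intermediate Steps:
$x = -18$ ($x = \left(-6\right) 3 = -18$)
$q{\left(d,Y \right)} = - \frac{Y}{6}$
$b{\left(u \right)} = u^{2} - 17 u$ ($b{\left(u \right)} = \left(u^{2} - 18 u\right) + u = u^{2} - 17 u$)
$z{\left(Q,J \right)} = -6 - Q \left(-17 + Q\right)$
$Z = \frac{1}{63}$ ($Z = \frac{\left(\left(- \frac{1}{6}\right) \left(-2\right)\right)^{2}}{7} = \frac{1}{7 \cdot 9} = \frac{1}{7} \cdot \frac{1}{9} = \frac{1}{63} \approx 0.015873$)
$Z \left(358 + z{\left(-6,-20 \right)}\right) = \frac{358 - \left(6 - 6 \left(-17 - 6\right)\right)}{63} = \frac{358 - \left(6 - -138\right)}{63} = \frac{358 - 144}{63} = \frac{1}{63} \cdot 214 = \frac{214}{63}$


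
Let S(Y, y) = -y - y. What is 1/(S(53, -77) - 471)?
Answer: -1/317 ≈ -0.0031546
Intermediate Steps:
S(Y, y) = -2*y
1/(S(53, -77) - 471) = 1/(-2*(-77) - 471) = 1/(154 - 471) = 1/(-317) = -1/317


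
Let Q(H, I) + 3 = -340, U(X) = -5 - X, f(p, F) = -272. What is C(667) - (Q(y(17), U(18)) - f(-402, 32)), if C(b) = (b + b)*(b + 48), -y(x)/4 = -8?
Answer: 953881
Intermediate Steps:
y(x) = 32 (y(x) = -4*(-8) = 32)
C(b) = 2*b*(48 + b) (C(b) = (2*b)*(48 + b) = 2*b*(48 + b))
Q(H, I) = -343 (Q(H, I) = -3 - 340 = -343)
C(667) - (Q(y(17), U(18)) - f(-402, 32)) = 2*667*(48 + 667) - (-343 - 1*(-272)) = 2*667*715 - (-343 + 272) = 953810 - 1*(-71) = 953810 + 71 = 953881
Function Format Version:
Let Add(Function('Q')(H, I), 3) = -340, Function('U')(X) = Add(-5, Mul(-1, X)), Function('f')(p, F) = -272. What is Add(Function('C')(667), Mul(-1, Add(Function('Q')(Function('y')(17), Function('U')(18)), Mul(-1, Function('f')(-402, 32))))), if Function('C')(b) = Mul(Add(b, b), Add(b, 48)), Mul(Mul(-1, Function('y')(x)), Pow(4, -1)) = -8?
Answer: 953881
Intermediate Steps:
Function('y')(x) = 32 (Function('y')(x) = Mul(-4, -8) = 32)
Function('C')(b) = Mul(2, b, Add(48, b)) (Function('C')(b) = Mul(Mul(2, b), Add(48, b)) = Mul(2, b, Add(48, b)))
Function('Q')(H, I) = -343 (Function('Q')(H, I) = Add(-3, -340) = -343)
Add(Function('C')(667), Mul(-1, Add(Function('Q')(Function('y')(17), Function('U')(18)), Mul(-1, Function('f')(-402, 32))))) = Add(Mul(2, 667, Add(48, 667)), Mul(-1, Add(-343, Mul(-1, -272)))) = Add(Mul(2, 667, 715), Mul(-1, Add(-343, 272))) = Add(953810, Mul(-1, -71)) = Add(953810, 71) = 953881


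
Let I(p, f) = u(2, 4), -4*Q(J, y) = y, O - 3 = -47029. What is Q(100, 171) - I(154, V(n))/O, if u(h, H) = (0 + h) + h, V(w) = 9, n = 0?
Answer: -4020715/94052 ≈ -42.750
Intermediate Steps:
O = -47026 (O = 3 - 47029 = -47026)
Q(J, y) = -y/4
u(h, H) = 2*h (u(h, H) = h + h = 2*h)
I(p, f) = 4 (I(p, f) = 2*2 = 4)
Q(100, 171) - I(154, V(n))/O = -1/4*171 - 4/(-47026) = -171/4 - 4*(-1)/47026 = -171/4 - 1*(-2/23513) = -171/4 + 2/23513 = -4020715/94052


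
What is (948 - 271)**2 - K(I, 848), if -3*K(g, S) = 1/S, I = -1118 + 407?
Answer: 1165988977/2544 ≈ 4.5833e+5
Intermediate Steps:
I = -711
K(g, S) = -1/(3*S)
(948 - 271)**2 - K(I, 848) = (948 - 271)**2 - (-1)/(3*848) = 677**2 - (-1)/(3*848) = 458329 - 1*(-1/2544) = 458329 + 1/2544 = 1165988977/2544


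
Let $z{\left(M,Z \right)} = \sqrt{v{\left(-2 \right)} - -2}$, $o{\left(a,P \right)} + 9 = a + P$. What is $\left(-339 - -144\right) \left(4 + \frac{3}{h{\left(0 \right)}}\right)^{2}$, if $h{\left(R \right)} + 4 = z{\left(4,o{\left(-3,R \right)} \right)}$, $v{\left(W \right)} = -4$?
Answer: $\frac{195 \left(- 137 i - 104 \sqrt{2}\right)}{2 \left(4 \sqrt{2} + 7 i\right)} \approx -2155.8 + 306.41 i$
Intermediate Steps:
$o{\left(a,P \right)} = -9 + P + a$ ($o{\left(a,P \right)} = -9 + \left(a + P\right) = -9 + \left(P + a\right) = -9 + P + a$)
$z{\left(M,Z \right)} = i \sqrt{2}$ ($z{\left(M,Z \right)} = \sqrt{-4 - -2} = \sqrt{-4 + 2} = \sqrt{-2} = i \sqrt{2}$)
$h{\left(R \right)} = -4 + i \sqrt{2}$
$\left(-339 - -144\right) \left(4 + \frac{3}{h{\left(0 \right)}}\right)^{2} = \left(-339 - -144\right) \left(4 + \frac{3}{-4 + i \sqrt{2}}\right)^{2} = \left(-339 + 144\right) \left(4 + \frac{3}{-4 + i \sqrt{2}}\right)^{2} = - 195 \left(4 + \frac{3}{-4 + i \sqrt{2}}\right)^{2}$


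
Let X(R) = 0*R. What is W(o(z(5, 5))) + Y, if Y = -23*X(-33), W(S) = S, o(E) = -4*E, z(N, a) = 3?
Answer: -12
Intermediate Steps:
X(R) = 0
Y = 0 (Y = -23*0 = 0)
W(o(z(5, 5))) + Y = -4*3 + 0 = -12 + 0 = -12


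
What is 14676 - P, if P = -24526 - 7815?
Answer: 47017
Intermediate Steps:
P = -32341
14676 - P = 14676 - 1*(-32341) = 14676 + 32341 = 47017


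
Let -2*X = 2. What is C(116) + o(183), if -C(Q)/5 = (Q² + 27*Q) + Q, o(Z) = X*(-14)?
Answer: -83506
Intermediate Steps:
X = -1 (X = -½*2 = -1)
o(Z) = 14 (o(Z) = -1*(-14) = 14)
C(Q) = -140*Q - 5*Q² (C(Q) = -5*((Q² + 27*Q) + Q) = -5*(Q² + 28*Q) = -140*Q - 5*Q²)
C(116) + o(183) = -5*116*(28 + 116) + 14 = -5*116*144 + 14 = -83520 + 14 = -83506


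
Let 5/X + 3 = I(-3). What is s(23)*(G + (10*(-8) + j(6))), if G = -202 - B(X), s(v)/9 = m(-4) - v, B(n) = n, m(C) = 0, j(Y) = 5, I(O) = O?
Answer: 114333/2 ≈ 57167.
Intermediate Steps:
X = -5/6 (X = 5/(-3 - 3) = 5/(-6) = 5*(-1/6) = -5/6 ≈ -0.83333)
s(v) = -9*v (s(v) = 9*(0 - v) = 9*(-v) = -9*v)
G = -1207/6 (G = -202 - 1*(-5/6) = -202 + 5/6 = -1207/6 ≈ -201.17)
s(23)*(G + (10*(-8) + j(6))) = (-9*23)*(-1207/6 + (10*(-8) + 5)) = -207*(-1207/6 + (-80 + 5)) = -207*(-1207/6 - 75) = -207*(-1657/6) = 114333/2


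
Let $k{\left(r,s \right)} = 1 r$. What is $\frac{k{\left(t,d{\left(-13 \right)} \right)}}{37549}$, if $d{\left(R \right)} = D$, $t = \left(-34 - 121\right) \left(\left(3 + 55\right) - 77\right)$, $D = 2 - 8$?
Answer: $\frac{2945}{37549} \approx 0.078431$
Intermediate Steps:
$D = -6$ ($D = 2 - 8 = -6$)
$t = 2945$ ($t = - 155 \left(58 - 77\right) = \left(-155\right) \left(-19\right) = 2945$)
$d{\left(R \right)} = -6$
$k{\left(r,s \right)} = r$
$\frac{k{\left(t,d{\left(-13 \right)} \right)}}{37549} = \frac{2945}{37549}$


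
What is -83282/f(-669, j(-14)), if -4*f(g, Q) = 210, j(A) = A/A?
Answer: 166564/105 ≈ 1586.3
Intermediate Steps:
j(A) = 1
f(g, Q) = -105/2 (f(g, Q) = -1/4*210 = -105/2)
-83282/f(-669, j(-14)) = -83282/(-105/2) = -83282*(-2/105) = 166564/105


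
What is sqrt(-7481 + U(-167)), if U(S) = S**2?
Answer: 2*sqrt(5102) ≈ 142.86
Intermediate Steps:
sqrt(-7481 + U(-167)) = sqrt(-7481 + (-167)**2) = sqrt(-7481 + 27889) = sqrt(20408) = 2*sqrt(5102)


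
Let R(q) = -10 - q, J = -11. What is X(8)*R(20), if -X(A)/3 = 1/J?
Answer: -90/11 ≈ -8.1818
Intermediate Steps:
X(A) = 3/11 (X(A) = -3/(-11) = -3*(-1/11) = 3/11)
X(8)*R(20) = 3*(-10 - 1*20)/11 = 3*(-10 - 20)/11 = (3/11)*(-30) = -90/11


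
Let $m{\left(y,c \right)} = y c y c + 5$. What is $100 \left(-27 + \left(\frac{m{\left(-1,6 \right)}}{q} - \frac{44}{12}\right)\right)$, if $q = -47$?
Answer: $- \frac{444700}{141} \approx -3153.9$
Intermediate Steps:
$m{\left(y,c \right)} = 5 + c^{2} y^{2}$ ($m{\left(y,c \right)} = c y y c + 5 = c y^{2} c + 5 = c^{2} y^{2} + 5 = 5 + c^{2} y^{2}$)
$100 \left(-27 + \left(\frac{m{\left(-1,6 \right)}}{q} - \frac{44}{12}\right)\right) = 100 \left(-27 - \left(\frac{11}{3} - \frac{5 + 6^{2} \left(-1\right)^{2}}{-47}\right)\right) = 100 \left(-27 - \left(\frac{11}{3} - \left(5 + 36 \cdot 1\right) \left(- \frac{1}{47}\right)\right)\right) = 100 \left(-27 - \left(\frac{11}{3} - \left(5 + 36\right) \left(- \frac{1}{47}\right)\right)\right) = 100 \left(-27 + \left(41 \left(- \frac{1}{47}\right) - \frac{11}{3}\right)\right) = 100 \left(-27 - \frac{640}{141}\right) = 100 \left(- \frac{4447}{141}\right) = - \frac{444700}{141}$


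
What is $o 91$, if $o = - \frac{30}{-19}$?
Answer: $\frac{2730}{19} \approx 143.68$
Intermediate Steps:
$o = \frac{30}{19}$ ($o = \left(-30\right) \left(- \frac{1}{19}\right) = \frac{30}{19} \approx 1.5789$)
$o 91 = \frac{30}{19} \cdot 91 = \frac{2730}{19}$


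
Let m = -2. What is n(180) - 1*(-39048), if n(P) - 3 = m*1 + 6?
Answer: 39055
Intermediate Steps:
n(P) = 7 (n(P) = 3 + (-2*1 + 6) = 3 + (-2 + 6) = 3 + 4 = 7)
n(180) - 1*(-39048) = 7 - 1*(-39048) = 7 + 39048 = 39055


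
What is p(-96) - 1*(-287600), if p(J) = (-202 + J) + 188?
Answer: 287490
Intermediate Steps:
p(J) = -14 + J
p(-96) - 1*(-287600) = (-14 - 96) - 1*(-287600) = -110 + 287600 = 287490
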